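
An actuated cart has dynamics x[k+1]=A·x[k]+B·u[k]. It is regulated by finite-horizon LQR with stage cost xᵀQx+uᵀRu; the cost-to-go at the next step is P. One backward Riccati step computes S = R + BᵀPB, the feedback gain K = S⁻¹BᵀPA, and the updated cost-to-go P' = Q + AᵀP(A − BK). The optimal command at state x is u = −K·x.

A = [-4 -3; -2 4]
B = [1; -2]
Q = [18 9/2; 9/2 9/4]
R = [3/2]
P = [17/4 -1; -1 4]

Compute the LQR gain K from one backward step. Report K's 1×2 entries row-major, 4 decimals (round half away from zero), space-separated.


BᵀP = [6.2500 -9.0000]
S = R + BᵀPB = [3/2] + [24.2500] = [25.7500]
BᵀPA = [-7.0000 -54.7500]
K = S⁻¹·BᵀPA = [-0.2718 -2.1262]
A−BK = [-3.7282 -0.8738; -2.5437 -0.2524]
AᵀP(A−BK) = [66.0971 14.1165; 14.1165 9.8398]
P' = Q + AᵀP(A−BK) = [84.0971 18.6165; 18.6165 12.0898]
tr(P') = 96.1869

-0.2718 -2.1262


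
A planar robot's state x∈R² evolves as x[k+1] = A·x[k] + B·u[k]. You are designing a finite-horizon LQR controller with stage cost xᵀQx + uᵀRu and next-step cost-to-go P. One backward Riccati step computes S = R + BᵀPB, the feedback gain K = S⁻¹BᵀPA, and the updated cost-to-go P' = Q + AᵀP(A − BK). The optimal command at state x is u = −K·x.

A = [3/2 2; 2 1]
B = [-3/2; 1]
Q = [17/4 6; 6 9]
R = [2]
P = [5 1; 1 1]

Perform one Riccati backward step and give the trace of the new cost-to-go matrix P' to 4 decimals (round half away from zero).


BᵀP = [-6.5000 -0.5000]
S = R + BᵀPB = [2] + [9.2500] = [11.2500]
BᵀPA = [-10.7500 -13.5000]
K = S⁻¹·BᵀPA = [-0.9556 -1.2000]
A−BK = [0.0667 0.2000; 2.9556 2.2000]
AᵀP(A−BK) = [10.9778 9.6000; 9.6000 8.8000]
P' = Q + AᵀP(A−BK) = [15.2278 15.6000; 15.6000 17.8000]
tr(P') = 33.0278

33.0278


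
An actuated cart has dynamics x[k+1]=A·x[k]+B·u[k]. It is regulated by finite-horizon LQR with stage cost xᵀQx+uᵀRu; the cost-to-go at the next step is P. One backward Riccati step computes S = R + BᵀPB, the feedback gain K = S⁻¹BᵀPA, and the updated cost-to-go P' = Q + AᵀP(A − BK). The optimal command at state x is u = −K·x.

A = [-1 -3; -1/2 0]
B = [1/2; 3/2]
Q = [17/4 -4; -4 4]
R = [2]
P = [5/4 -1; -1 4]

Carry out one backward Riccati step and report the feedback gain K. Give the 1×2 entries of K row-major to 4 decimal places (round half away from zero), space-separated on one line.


-0.1911 0.2675

BᵀP = [-0.8750 5.5000]
S = R + BᵀPB = [2] + [7.8125] = [9.8125]
BᵀPA = [-1.8750 2.6250]
K = S⁻¹·BᵀPA = [-0.1911 0.2675]
A−BK = [-0.9045 -3.1338; -0.2134 -0.4013]
AᵀP(A−BK) = [0.8917 2.7516; 2.7516 10.5478]
P' = Q + AᵀP(A−BK) = [5.1417 -1.2484; -1.2484 14.5478]
tr(P') = 19.6895


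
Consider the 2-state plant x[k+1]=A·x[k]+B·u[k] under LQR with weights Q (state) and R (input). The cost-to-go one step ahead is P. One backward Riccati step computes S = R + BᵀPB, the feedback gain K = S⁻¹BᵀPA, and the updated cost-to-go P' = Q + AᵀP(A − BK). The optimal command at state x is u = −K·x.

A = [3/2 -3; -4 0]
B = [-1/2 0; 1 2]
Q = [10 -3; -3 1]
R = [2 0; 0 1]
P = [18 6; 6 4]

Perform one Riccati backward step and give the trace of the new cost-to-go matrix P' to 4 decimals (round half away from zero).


BᵀP = [-3.0000 1.0000; 12.0000 8.0000]
S = R + BᵀPB = [2 0; 0 1] + [2.5000 2.0000; 2.0000 16.0000] = [4.5000 2.0000; 2.0000 17.0000]
BᵀPA = [-8.5000 9.0000; -14.0000 -36.0000]
K = S⁻¹·BᵀPA = [-1.6069 3.1034; -0.6345 -2.4828]
A−BK = [0.6966 -1.4483; -1.1241 1.8621]
AᵀP(A−BK) = [9.9586 -17.3793; -17.3793 44.6897]
P' = Q + AᵀP(A−BK) = [19.9586 -20.3793; -20.3793 45.6897]
tr(P') = 65.6483

65.6483


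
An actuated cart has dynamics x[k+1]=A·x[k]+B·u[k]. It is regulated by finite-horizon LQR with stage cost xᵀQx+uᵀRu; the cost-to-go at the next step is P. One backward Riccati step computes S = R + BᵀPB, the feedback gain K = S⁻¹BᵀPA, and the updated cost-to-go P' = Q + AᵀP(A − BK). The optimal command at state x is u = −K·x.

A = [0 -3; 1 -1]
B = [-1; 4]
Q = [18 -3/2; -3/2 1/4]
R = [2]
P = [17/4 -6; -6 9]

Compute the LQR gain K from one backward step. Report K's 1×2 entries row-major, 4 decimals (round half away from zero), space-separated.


0.2119 0.2156

BᵀP = [-28.2500 42.0000]
S = R + BᵀPB = [2] + [196.2500] = [198.2500]
BᵀPA = [42.0000 42.7500]
K = S⁻¹·BᵀPA = [0.2119 0.2156]
A−BK = [0.2119 -2.7844; 0.1526 -1.8625]
AᵀP(A−BK) = [0.1021 -0.0567; -0.0567 2.0315]
P' = Q + AᵀP(A−BK) = [18.1021 -1.5567; -1.5567 2.2815]
tr(P') = 20.3837


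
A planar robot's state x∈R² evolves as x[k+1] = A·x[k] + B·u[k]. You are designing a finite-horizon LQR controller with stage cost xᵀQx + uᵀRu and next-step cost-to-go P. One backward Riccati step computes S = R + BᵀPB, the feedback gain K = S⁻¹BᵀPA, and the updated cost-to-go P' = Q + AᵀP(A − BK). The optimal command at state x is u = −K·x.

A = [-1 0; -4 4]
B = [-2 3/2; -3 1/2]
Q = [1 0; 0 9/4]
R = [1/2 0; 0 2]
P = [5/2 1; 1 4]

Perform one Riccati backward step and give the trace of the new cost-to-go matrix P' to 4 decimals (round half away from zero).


12.0633

BᵀP = [-8.0000 -14.0000; 4.2500 3.5000]
S = R + BᵀPB = [1/2 0; 0 2] + [58.0000 -19.0000; -19.0000 8.1250] = [58.5000 -19.0000; -19.0000 10.1250]
BᵀPA = [64.0000 -56.0000; -18.2500 14.0000]
K = S⁻¹·BᵀPA = [1.3024 -1.3013; 0.6414 -1.0592]
A−BK = [0.6425 -1.0138; -0.4137 0.6258]
AᵀP(A−BK) = [2.8560 -4.0486; -4.0486 5.9573]
P' = Q + AᵀP(A−BK) = [3.8560 -4.0486; -4.0486 8.2073]
tr(P') = 12.0633


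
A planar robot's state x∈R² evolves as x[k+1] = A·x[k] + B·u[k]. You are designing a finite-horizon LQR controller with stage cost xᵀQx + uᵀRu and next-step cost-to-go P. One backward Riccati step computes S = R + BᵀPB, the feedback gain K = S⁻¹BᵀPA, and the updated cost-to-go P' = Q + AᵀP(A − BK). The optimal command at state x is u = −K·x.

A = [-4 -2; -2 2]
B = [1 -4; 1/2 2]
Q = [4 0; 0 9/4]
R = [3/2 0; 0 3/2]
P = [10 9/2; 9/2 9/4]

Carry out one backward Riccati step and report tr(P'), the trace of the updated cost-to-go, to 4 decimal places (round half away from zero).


13.6157

BᵀP = [12.2500 5.6250; -31.0000 -13.5000]
S = R + BᵀPB = [3/2 0; 0 3/2] + [15.0625 -37.7500; -37.7500 97.0000] = [16.5625 -37.7500; -37.7500 98.5000]
BᵀPA = [-60.2500 -13.2500; 151.0000 35.0000]
K = S⁻¹·BᵀPA = [-1.1358 0.0781; 1.0977 0.3853]
A−BK = [1.5266 -0.5370; -3.6274 1.1904]
AᵀP(A−BK) = [6.8151 -0.4689; -0.4689 0.5507]
P' = Q + AᵀP(A−BK) = [10.8151 -0.4689; -0.4689 2.8007]
tr(P') = 13.6157


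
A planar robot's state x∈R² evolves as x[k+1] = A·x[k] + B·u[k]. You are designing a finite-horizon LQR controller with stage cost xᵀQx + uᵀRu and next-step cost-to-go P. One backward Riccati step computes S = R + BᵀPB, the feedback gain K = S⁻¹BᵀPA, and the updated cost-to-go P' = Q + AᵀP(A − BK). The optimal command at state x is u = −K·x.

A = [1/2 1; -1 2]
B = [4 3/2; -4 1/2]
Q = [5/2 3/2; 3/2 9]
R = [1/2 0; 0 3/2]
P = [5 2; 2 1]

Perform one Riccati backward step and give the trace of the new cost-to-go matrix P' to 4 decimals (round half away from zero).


BᵀP = [12.0000 4.0000; 8.5000 3.5000]
S = R + BᵀPB = [1/2 0; 0 3/2] + [32.0000 20.0000; 20.0000 14.5000] = [32.5000 20.0000; 20.0000 16.0000]
BᵀPA = [2.0000 20.0000; 0.7500 15.5000]
K = S⁻¹·BᵀPA = [0.1417 0.0833; -0.1302 0.8646]
A−BK = [0.1286 -0.6302; -0.3682 1.9010]
AᵀP(A−BK) = [0.0643 -0.3151; -0.3151 1.9323]
P' = Q + AᵀP(A−BK) = [2.5643 1.1849; 1.1849 10.9323]
tr(P') = 13.4966

13.4966


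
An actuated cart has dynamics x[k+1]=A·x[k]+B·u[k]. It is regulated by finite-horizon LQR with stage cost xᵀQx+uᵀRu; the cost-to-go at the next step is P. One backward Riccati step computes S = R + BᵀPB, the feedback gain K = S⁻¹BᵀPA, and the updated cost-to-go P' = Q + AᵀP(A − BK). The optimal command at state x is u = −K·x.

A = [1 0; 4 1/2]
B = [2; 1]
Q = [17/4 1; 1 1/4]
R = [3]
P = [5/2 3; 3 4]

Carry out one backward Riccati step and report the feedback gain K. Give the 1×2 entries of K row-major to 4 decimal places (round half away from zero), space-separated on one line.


BᵀP = [8.0000 10.0000]
S = R + BᵀPB = [3] + [26.0000] = [29.0000]
BᵀPA = [48.0000 5.0000]
K = S⁻¹·BᵀPA = [1.6552 0.1724]
A−BK = [-2.3103 -0.3448; 2.3448 0.3276]
AᵀP(A−BK) = [11.0517 1.2241; 1.2241 0.1379]
P' = Q + AᵀP(A−BK) = [15.3017 2.2241; 2.2241 0.3879]
tr(P') = 15.6897

1.6552 0.1724


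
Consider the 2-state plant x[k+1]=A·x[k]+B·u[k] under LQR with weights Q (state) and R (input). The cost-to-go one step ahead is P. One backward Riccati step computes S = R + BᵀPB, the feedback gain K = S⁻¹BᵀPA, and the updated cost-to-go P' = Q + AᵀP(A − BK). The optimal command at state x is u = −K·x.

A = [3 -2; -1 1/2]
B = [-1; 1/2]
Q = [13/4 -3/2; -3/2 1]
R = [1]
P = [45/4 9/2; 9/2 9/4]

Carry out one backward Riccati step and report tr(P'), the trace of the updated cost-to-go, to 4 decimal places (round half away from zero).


BᵀP = [-9.0000 -3.3750]
S = R + BᵀPB = [1] + [7.3125] = [8.3125]
BᵀPA = [-23.6250 16.3125]
K = S⁻¹·BᵀPA = [-2.8421 1.9624]
A−BK = [0.1579 -0.0376; 0.4211 -0.4812]
AᵀP(A−BK) = [9.3553 -6.5132; -6.5132 4.5508]
P' = Q + AᵀP(A−BK) = [12.6053 -8.0132; -8.0132 5.5508]
tr(P') = 18.1560

18.1560


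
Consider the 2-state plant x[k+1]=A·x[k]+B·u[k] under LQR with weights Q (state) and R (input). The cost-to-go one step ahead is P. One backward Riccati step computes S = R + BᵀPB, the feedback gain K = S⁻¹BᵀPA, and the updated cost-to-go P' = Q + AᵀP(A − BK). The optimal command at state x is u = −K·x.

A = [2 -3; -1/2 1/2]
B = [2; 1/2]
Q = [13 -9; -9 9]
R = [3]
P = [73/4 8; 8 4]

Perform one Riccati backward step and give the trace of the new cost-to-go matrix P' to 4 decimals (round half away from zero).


BᵀP = [40.5000 18.0000]
S = R + BᵀPB = [3] + [90.0000] = [93.0000]
BᵀPA = [72.0000 -112.5000]
K = S⁻¹·BᵀPA = [0.7742 -1.2097]
A−BK = [0.4516 -0.5806; -0.8871 1.1048]
AᵀP(A−BK) = [2.2581 -3.4032; -3.4032 5.1613]
P' = Q + AᵀP(A−BK) = [15.2581 -12.4032; -12.4032 14.1613]
tr(P') = 29.4194

29.4194


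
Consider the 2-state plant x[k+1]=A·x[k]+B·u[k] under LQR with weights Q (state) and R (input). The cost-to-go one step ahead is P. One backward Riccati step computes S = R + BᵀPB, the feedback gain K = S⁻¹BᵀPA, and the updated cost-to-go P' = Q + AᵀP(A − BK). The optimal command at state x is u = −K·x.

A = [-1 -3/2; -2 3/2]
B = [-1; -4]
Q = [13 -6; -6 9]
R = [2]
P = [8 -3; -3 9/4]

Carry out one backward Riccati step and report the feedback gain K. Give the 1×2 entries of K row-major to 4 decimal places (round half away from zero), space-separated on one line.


0.3636 -0.6818

BᵀP = [4.0000 -6.0000]
S = R + BᵀPB = [2] + [20.0000] = [22.0000]
BᵀPA = [8.0000 -15.0000]
K = S⁻¹·BᵀPA = [0.3636 -0.6818]
A−BK = [-0.6364 -2.1818; -0.5455 -1.2273]
AᵀP(A−BK) = [2.0909 6.2045; 6.2045 26.3352]
P' = Q + AᵀP(A−BK) = [15.0909 0.2045; 0.2045 35.3352]
tr(P') = 50.4261


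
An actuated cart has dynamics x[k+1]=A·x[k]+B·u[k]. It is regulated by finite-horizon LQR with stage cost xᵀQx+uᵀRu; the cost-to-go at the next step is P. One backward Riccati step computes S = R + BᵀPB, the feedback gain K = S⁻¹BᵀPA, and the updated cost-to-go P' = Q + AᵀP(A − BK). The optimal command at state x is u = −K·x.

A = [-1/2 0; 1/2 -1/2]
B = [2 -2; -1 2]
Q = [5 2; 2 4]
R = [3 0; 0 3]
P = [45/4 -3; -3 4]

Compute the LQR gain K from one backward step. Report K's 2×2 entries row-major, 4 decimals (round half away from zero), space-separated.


BᵀP = [25.5000 -10.0000; -28.5000 14.0000]
S = R + BᵀPB = [3 0; 0 3] + [61.0000 -71.0000; -71.0000 85.0000] = [64.0000 -71.0000; -71.0000 88.0000]
BᵀPA = [-17.7500 5.0000; 21.2500 -7.0000]
K = S⁻¹·BᵀPA = [-0.0901 -0.0964; 0.1688 -0.1574]
A−BK = [0.0178 -0.1218; 0.0723 -0.2817]
AᵀP(A−BK) = [0.1266 -0.1180; -0.1180 0.3807]
P' = Q + AᵀP(A−BK) = [5.1266 1.8820; 1.8820 4.3807]
tr(P') = 9.5073

-0.0901 -0.0964 0.1688 -0.1574


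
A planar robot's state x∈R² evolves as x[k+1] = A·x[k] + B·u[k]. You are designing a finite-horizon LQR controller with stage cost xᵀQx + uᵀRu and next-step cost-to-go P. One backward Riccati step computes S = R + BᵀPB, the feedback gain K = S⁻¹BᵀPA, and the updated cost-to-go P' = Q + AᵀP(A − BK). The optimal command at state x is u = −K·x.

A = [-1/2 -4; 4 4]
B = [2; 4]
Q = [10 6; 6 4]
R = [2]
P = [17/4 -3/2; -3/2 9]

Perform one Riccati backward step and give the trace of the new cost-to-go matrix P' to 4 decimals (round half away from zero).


BᵀP = [2.5000 33.0000]
S = R + BᵀPB = [2] + [137.0000] = [139.0000]
BᵀPA = [130.7500 122.0000]
K = S⁻¹·BᵀPA = [0.9406 0.8777]
A−BK = [-2.3813 -5.7554; 0.2374 0.4892]
AᵀP(A−BK) = [28.0728 64.7410; 64.7410 152.9209]
P' = Q + AᵀP(A−BK) = [38.0728 70.7410; 70.7410 156.9209]
tr(P') = 194.9937

194.9937


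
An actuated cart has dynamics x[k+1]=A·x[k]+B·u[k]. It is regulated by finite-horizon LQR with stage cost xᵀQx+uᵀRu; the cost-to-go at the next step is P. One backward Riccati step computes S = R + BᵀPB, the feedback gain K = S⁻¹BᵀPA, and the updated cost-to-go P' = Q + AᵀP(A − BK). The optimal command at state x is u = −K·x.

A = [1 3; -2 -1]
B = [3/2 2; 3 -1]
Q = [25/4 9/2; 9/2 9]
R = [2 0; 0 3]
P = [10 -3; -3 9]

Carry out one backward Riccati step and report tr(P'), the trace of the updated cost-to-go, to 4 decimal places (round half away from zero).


BᵀP = [6.0000 22.5000; 23.0000 -15.0000]
S = R + BᵀPB = [2 0; 0 3] + [76.5000 -10.5000; -10.5000 61.0000] = [78.5000 -10.5000; -10.5000 64.0000]
BᵀPA = [-39.0000 -4.5000; 53.0000 84.0000]
K = S⁻¹·BᵀPA = [-0.3947 0.1209; 0.7634 1.3323]
A−BK = [0.0653 0.1540; -0.0525 -0.0303]
AᵀP(A−BK) = [2.1479 3.1009; 3.1009 5.6280]
P' = Q + AᵀP(A−BK) = [8.3979 7.6009; 7.6009 14.6280]
tr(P') = 23.0259

23.0259


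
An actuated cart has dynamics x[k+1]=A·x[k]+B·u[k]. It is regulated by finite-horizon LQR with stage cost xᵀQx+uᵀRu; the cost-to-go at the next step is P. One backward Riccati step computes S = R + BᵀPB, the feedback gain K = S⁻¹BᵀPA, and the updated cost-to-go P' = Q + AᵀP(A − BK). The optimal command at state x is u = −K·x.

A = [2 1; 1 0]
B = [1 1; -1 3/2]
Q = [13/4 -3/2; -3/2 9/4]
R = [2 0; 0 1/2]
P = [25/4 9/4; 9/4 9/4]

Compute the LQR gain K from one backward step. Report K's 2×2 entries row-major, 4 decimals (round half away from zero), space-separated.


0.5138 0.3748 1.2294 0.4377

BᵀP = [4.0000 0.0000; 9.6250 5.6250]
S = R + BᵀPB = [2 0; 0 1/2] + [4.0000 4.0000; 4.0000 18.0625] = [6.0000 4.0000; 4.0000 18.5625]
BᵀPA = [8.0000 4.0000; 24.8750 9.6250]
K = S⁻¹·BᵀPA = [0.5138 0.3748; 1.2294 0.4377]
A−BK = [0.2569 0.1874; -0.3303 -0.2818]
AᵀP(A−BK) = [1.5596 0.8624; 0.8624 0.5374]
P' = Q + AᵀP(A−BK) = [4.8096 -0.6376; -0.6376 2.7874]
tr(P') = 7.5970


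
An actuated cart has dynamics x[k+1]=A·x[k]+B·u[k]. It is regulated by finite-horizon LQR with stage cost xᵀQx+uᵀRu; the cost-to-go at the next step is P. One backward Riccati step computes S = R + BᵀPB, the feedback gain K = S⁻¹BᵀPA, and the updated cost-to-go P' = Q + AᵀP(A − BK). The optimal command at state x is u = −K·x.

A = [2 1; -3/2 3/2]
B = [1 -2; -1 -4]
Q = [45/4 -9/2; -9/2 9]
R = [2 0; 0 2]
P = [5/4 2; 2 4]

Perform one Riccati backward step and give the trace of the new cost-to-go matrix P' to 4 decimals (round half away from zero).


21.5997

BᵀP = [-0.7500 -2.0000; -10.5000 -20.0000]
S = R + BᵀPB = [2 0; 0 2] + [1.2500 9.5000; 9.5000 101.0000] = [3.2500 9.5000; 9.5000 103.0000]
BᵀPA = [1.5000 -3.7500; 9.0000 -40.5000]
K = S⁻¹·BᵀPA = [0.2822 -0.0061; 0.0613 -0.3926]
A−BK = [1.8405 0.2209; -0.9724 -0.0767]
AᵀP(A−BK) = [1.0245 0.0429; 0.0429 0.3252]
P' = Q + AᵀP(A−BK) = [12.2745 -4.4571; -4.4571 9.3252]
tr(P') = 21.5997


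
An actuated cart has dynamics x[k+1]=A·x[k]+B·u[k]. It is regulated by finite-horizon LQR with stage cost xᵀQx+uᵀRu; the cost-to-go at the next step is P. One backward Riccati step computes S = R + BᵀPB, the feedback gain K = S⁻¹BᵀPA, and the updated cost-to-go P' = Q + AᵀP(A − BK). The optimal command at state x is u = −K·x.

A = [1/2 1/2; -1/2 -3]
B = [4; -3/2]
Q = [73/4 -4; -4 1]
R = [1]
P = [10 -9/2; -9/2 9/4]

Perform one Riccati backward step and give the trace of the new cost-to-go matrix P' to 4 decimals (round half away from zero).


BᵀP = [46.7500 -21.3750]
S = R + BᵀPB = [1] + [219.0625] = [220.0625]
BᵀPA = [34.0625 87.5000]
K = S⁻¹·BᵀPA = [0.1548 0.3976]
A−BK = [-0.1191 -1.0905; -0.2678 -2.4036]
AᵀP(A−BK) = [0.0401 0.2063; 0.2063 1.4587]
P' = Q + AᵀP(A−BK) = [18.2901 -3.7937; -3.7937 2.4587]
tr(P') = 20.7489

20.7489


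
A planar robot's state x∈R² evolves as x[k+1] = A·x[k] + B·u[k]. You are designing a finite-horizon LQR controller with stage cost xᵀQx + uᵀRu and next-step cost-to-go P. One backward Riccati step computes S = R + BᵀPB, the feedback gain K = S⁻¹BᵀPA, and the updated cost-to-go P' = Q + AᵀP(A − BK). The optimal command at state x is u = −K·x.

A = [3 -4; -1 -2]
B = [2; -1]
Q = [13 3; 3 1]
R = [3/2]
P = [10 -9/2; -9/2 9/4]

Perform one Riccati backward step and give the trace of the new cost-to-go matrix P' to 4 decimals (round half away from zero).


21.6215

BᵀP = [24.5000 -11.2500]
S = R + BᵀPB = [3/2] + [60.2500] = [61.7500]
BᵀPA = [84.7500 -75.5000]
K = S⁻¹·BᵀPA = [1.3725 -1.2227]
A−BK = [0.2551 -1.5547; 0.3725 -3.2227]
AᵀP(A−BK) = [2.9332 -2.8785; -2.8785 4.6883]
P' = Q + AᵀP(A−BK) = [15.9332 0.1215; 0.1215 5.6883]
tr(P') = 21.6215


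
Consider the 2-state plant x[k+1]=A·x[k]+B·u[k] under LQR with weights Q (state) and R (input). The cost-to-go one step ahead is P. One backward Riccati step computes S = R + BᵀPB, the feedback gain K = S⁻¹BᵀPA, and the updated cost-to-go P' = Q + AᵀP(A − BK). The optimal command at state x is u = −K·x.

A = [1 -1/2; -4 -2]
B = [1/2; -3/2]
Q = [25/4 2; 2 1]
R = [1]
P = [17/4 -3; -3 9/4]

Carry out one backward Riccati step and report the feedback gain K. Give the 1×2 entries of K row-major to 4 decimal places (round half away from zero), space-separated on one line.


2.2473 0.5538

BᵀP = [6.6250 -4.8750]
S = R + BᵀPB = [1] + [10.6250] = [11.6250]
BᵀPA = [26.1250 6.4375]
K = S⁻¹·BᵀPA = [2.2473 0.5538]
A−BK = [-0.1237 -0.7769; -0.6290 -1.1694]
AᵀP(A−BK) = [5.5390 1.4079; 1.4079 0.4976]
P' = Q + AᵀP(A−BK) = [11.7890 3.4079; 3.4079 1.4976]
tr(P') = 13.2866


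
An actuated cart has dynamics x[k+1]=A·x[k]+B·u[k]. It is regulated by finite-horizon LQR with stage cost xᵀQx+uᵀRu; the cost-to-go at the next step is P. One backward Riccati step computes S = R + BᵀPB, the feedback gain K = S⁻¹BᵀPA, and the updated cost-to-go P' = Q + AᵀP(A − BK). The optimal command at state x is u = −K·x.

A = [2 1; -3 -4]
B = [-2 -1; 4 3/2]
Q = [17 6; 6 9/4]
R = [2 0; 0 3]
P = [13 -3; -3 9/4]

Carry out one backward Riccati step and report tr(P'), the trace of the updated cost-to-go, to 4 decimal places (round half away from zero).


24.4829

BᵀP = [-38.0000 15.0000; -17.5000 6.3750]
S = R + BᵀPB = [2 0; 0 3] + [136.0000 60.5000; 60.5000 27.0625] = [138.0000 60.5000; 60.5000 30.0625]
BᵀPA = [-121.0000 -98.0000; -54.1250 -43.0000]
K = S⁻¹·BᵀPA = [-0.7433 -0.7057; -0.3046 -0.0102]
A−BK = [0.2089 -0.4216; 0.4300 -1.1620]
AᵀP(A−BK) = [1.8275 0.0614; 0.0614 3.4054]
P' = Q + AᵀP(A−BK) = [18.8275 6.0614; 6.0614 5.6554]
tr(P') = 24.4829


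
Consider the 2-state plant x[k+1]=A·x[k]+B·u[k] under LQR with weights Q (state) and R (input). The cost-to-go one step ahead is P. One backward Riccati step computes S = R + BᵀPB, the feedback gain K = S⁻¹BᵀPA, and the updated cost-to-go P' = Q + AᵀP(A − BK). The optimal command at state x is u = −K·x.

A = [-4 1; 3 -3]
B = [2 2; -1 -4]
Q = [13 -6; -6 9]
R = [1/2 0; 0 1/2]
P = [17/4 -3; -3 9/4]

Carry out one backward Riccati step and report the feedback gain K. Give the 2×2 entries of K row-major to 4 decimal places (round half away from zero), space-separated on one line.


-0.7980 0.1313 -0.8110 0.5729

BᵀP = [11.5000 -8.2500; 20.5000 -15.0000]
S = R + BᵀPB = [1/2 0; 0 1/2] + [31.2500 56.0000; 56.0000 101.0000] = [31.7500 56.0000; 56.0000 101.5000]
BᵀPA = [-70.7500 36.2500; -127.0000 65.5000]
K = S⁻¹·BᵀPA = [-0.7980 0.1313; -0.8110 0.5729]
A−BK = [-0.7821 -0.4084; -1.0418 -0.5772]
AᵀP(A−BK) = [0.8001 -0.2049; -0.2049 0.2168]
P' = Q + AᵀP(A−BK) = [13.8001 -6.2049; -6.2049 9.2168]
tr(P') = 23.0170


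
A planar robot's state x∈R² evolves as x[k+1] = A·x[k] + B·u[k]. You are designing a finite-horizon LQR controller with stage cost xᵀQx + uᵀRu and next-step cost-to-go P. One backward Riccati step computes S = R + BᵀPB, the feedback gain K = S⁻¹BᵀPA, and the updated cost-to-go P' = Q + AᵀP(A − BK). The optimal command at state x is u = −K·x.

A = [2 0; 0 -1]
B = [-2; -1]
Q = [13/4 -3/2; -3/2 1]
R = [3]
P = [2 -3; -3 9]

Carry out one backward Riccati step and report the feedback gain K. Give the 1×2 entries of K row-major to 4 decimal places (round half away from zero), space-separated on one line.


-0.2500 0.3750

BᵀP = [-1.0000 -3.0000]
S = R + BᵀPB = [3] + [5.0000] = [8.0000]
BᵀPA = [-2.0000 3.0000]
K = S⁻¹·BᵀPA = [-0.2500 0.3750]
A−BK = [1.5000 0.7500; -0.2500 -0.6250]
AᵀP(A−BK) = [7.5000 6.7500; 6.7500 7.8750]
P' = Q + AᵀP(A−BK) = [10.7500 5.2500; 5.2500 8.8750]
tr(P') = 19.6250


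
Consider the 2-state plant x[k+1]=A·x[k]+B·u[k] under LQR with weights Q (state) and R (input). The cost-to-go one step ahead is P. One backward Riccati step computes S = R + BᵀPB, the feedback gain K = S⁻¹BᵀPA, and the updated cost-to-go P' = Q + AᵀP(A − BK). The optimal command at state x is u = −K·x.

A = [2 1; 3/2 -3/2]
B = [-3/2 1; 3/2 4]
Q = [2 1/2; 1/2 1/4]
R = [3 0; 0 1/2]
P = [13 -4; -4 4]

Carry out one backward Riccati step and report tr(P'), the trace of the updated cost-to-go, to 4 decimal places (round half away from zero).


6.1058

BᵀP = [-25.5000 12.0000; -3.0000 12.0000]
S = R + BᵀPB = [3 0; 0 1/2] + [56.2500 22.5000; 22.5000 45.0000] = [59.2500 22.5000; 22.5000 45.5000]
BᵀPA = [-33.0000 -43.5000; 12.0000 -21.0000]
K = S⁻¹·BᵀPA = [-0.8090 -0.6881; 0.6638 -0.1213]
A−BK = [0.1226 0.0891; 0.0583 0.0172]
AᵀP(A−BK) = [2.3358 1.7467; 1.7467 1.5200]
P' = Q + AᵀP(A−BK) = [4.3358 2.2467; 2.2467 1.7700]
tr(P') = 6.1058


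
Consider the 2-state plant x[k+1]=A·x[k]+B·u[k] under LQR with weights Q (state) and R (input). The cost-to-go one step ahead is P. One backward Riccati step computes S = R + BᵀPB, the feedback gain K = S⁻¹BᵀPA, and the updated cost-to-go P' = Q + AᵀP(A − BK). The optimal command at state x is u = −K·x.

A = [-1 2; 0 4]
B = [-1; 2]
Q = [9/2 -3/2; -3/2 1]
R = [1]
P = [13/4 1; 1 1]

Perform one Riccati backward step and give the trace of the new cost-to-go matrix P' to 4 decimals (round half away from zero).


52.8529

BᵀP = [-1.2500 1.0000]
S = R + BᵀPB = [1] + [3.2500] = [4.2500]
BᵀPA = [1.2500 1.5000]
K = S⁻¹·BᵀPA = [0.2941 0.3529]
A−BK = [-0.7059 2.3529; -0.5882 3.2941]
AᵀP(A−BK) = [2.8824 -10.9412; -10.9412 44.4706]
P' = Q + AᵀP(A−BK) = [7.3824 -12.4412; -12.4412 45.4706]
tr(P') = 52.8529


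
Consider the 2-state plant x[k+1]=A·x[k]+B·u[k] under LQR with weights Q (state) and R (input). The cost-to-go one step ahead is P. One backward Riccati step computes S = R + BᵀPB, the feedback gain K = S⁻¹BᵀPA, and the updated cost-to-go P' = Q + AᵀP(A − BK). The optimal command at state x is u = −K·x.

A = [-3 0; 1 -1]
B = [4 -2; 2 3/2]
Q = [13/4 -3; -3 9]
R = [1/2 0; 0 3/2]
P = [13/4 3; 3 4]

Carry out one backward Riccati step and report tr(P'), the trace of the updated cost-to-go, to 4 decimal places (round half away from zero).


BᵀP = [19.0000 20.0000; -2.0000 0.0000]
S = R + BᵀPB = [1/2 0; 0 3/2] + [116.0000 -8.0000; -8.0000 4.0000] = [116.5000 -8.0000; -8.0000 5.5000]
BᵀPA = [-37.0000 -20.0000; 6.0000 0.0000]
K = S⁻¹·BᵀPA = [-0.2696 -0.1907; 0.6987 -0.2774]
A−BK = [-0.5241 0.2081; 0.4911 -0.2024]
AᵀP(A−BK) = [1.0818 -0.3923; -0.3923 0.1855]
P' = Q + AᵀP(A−BK) = [4.3318 -3.3923; -3.3923 9.1855]
tr(P') = 13.5173

13.5173


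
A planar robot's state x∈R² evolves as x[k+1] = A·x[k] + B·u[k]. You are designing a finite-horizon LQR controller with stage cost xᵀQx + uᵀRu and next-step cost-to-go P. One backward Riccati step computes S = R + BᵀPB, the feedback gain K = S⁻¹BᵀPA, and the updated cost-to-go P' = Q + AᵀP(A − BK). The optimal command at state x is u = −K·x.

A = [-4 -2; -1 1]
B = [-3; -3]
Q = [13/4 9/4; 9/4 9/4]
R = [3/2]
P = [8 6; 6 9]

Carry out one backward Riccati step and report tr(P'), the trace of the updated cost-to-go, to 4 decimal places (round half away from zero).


28.8714

BᵀP = [-42.0000 -45.0000]
S = R + BᵀPB = [3/2] + [261.0000] = [262.5000]
BᵀPA = [213.0000 39.0000]
K = S⁻¹·BᵀPA = [0.8114 0.1486]
A−BK = [-1.5657 -1.5543; 1.4343 1.4457]
AᵀP(A−BK) = [12.1657 11.3543; 11.3543 11.2057]
P' = Q + AᵀP(A−BK) = [15.4157 13.6043; 13.6043 13.4557]
tr(P') = 28.8714


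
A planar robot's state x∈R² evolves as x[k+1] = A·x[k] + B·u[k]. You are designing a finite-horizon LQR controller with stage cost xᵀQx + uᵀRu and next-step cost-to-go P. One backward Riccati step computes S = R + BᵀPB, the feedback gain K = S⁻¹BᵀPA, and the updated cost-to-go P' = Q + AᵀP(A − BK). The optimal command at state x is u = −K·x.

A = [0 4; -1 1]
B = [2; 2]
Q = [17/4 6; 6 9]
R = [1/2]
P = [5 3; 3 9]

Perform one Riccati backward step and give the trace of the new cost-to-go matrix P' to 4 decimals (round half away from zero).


31.8960

BᵀP = [16.0000 24.0000]
S = R + BᵀPB = [1/2] + [80.0000] = [80.5000]
BᵀPA = [-24.0000 88.0000]
K = S⁻¹·BᵀPA = [-0.2981 1.0932]
A−BK = [0.5963 1.8137; -0.4037 -1.1863]
AᵀP(A−BK) = [1.8447 5.2360; 5.2360 16.8012]
P' = Q + AᵀP(A−BK) = [6.0947 11.2360; 11.2360 25.8012]
tr(P') = 31.8960


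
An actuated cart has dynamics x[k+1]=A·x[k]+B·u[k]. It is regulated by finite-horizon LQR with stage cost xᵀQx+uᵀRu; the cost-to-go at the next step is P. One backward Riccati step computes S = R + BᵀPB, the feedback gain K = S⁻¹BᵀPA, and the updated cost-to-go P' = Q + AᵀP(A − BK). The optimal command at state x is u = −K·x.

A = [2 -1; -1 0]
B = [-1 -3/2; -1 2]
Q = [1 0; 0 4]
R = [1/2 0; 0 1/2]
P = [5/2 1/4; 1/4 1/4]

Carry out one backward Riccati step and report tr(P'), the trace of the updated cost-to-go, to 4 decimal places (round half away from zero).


BᵀP = [-2.7500 -0.5000; -3.2500 0.1250]
S = R + BᵀPB = [1/2 0; 0 1/2] + [3.2500 3.1250; 3.1250 5.1250] = [3.7500 3.1250; 3.1250 5.6250]
BᵀPA = [-5.0000 2.7500; -6.6250 3.2500]
K = S⁻¹·BᵀPA = [-0.6552 0.4690; -0.8138 0.3172]
A−BK = [0.1241 -0.0552; -0.0276 -0.1655]
AᵀP(A−BK) = [0.5828 -0.3034; -0.3034 0.1793]
P' = Q + AᵀP(A−BK) = [1.5828 -0.3034; -0.3034 4.1793]
tr(P') = 5.7621

5.7621


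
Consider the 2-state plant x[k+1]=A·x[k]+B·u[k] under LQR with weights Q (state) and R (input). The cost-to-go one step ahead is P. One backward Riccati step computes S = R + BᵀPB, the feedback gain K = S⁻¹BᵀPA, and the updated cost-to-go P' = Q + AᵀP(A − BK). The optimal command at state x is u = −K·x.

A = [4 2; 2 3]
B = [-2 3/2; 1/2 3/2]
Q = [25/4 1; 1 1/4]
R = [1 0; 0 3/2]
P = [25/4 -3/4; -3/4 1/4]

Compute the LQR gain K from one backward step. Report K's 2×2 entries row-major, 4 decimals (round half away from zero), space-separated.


BᵀP = [-12.8750 1.6250; 8.2500 -0.7500]
S = R + BᵀPB = [1 0; 0 3/2] + [26.5625 -16.8750; -16.8750 11.2500] = [27.5625 -16.8750; -16.8750 12.7500]
BᵀPA = [-48.2500 -20.8750; 31.5000 14.2500]
K = S⁻¹·BᵀPA = [-1.2546 -0.3854; 0.8101 0.6076]
A−BK = [0.2757 0.3179; 1.4121 2.2813]
AᵀP(A−BK) = [2.9480 1.7665; 1.7665 1.5471]
P' = Q + AᵀP(A−BK) = [9.1980 2.7665; 2.7665 1.7971]
tr(P') = 10.9951

-1.2546 -0.3854 0.8101 0.6076


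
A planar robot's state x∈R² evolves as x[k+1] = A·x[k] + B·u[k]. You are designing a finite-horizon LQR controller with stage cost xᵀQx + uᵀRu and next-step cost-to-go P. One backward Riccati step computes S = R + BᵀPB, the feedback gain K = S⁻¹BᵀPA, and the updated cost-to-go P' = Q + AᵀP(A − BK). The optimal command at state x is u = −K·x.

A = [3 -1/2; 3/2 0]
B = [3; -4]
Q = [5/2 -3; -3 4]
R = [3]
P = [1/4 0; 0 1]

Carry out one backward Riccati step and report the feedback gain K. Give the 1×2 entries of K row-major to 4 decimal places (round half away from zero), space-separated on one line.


BᵀP = [0.7500 -4.0000]
S = R + BᵀPB = [3] + [18.2500] = [21.2500]
BᵀPA = [-3.7500 -0.3750]
K = S⁻¹·BᵀPA = [-0.1765 -0.0176]
A−BK = [3.5294 -0.4471; 0.7941 -0.0706]
AᵀP(A−BK) = [3.8382 -0.4412; -0.4412 0.0559]
P' = Q + AᵀP(A−BK) = [6.3382 -3.4412; -3.4412 4.0559]
tr(P') = 10.3941

-0.1765 -0.0176


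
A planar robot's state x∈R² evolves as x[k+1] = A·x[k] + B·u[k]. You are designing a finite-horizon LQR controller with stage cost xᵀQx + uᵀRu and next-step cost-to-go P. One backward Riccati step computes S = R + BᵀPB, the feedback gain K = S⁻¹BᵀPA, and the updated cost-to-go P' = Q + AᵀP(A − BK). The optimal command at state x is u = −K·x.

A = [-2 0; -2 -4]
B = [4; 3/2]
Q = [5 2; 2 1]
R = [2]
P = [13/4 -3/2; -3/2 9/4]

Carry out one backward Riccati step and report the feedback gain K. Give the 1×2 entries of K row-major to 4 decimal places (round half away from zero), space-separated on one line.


-0.3957 0.2557

BᵀP = [10.7500 -2.6250]
S = R + BᵀPB = [2] + [39.0625] = [41.0625]
BᵀPA = [-16.2500 10.5000]
K = S⁻¹·BᵀPA = [-0.3957 0.2557]
A−BK = [-0.4170 -1.0228; -1.4064 -4.3836]
AᵀP(A−BK) = [3.5693 10.1553; 10.1553 33.3151]
P' = Q + AᵀP(A−BK) = [8.5693 12.1553; 12.1553 34.3151]
tr(P') = 42.8843


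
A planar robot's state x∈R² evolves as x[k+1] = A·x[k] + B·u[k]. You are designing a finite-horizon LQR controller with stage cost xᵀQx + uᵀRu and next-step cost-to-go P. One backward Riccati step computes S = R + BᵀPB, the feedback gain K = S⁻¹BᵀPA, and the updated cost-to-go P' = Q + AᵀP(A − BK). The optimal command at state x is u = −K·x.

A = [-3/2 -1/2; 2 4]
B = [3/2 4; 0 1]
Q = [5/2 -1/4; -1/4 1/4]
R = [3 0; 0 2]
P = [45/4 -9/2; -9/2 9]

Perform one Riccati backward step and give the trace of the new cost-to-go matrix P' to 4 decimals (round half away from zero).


BᵀP = [16.8750 -6.7500; 40.5000 -9.0000]
S = R + BᵀPB = [3 0; 0 2] + [25.3125 60.7500; 60.7500 153.0000] = [28.3125 60.7500; 60.7500 155.0000]
BᵀPA = [-38.8125 -35.4375; -78.7500 -56.2500]
K = S⁻¹·BᵀPA = [-1.7652 -2.9742; 0.1838 0.8028]
A−BK = [0.4127 0.7501; 1.8162 3.1972]
AᵀP(A−BK) = [34.2735 59.7211; 59.7211 104.5712]
P' = Q + AᵀP(A−BK) = [36.7735 59.4711; 59.4711 104.8212]
tr(P') = 141.5947

141.5947


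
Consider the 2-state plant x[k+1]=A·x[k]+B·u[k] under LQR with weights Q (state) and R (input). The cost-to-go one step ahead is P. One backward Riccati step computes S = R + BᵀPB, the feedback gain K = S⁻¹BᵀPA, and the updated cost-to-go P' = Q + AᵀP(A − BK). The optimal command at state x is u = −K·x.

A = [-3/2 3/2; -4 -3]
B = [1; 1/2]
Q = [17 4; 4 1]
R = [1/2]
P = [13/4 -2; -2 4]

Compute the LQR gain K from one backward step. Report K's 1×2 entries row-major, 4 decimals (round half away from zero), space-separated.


BᵀP = [2.2500 0.0000]
S = R + BᵀPB = [1/2] + [2.2500] = [2.7500]
BᵀPA = [-3.3750 3.3750]
K = S⁻¹·BᵀPA = [-1.2273 1.2273]
A−BK = [-0.2727 0.2727; -3.3864 -3.6136]
AᵀP(A−BK) = [43.1705 47.8295; 47.8295 57.1705]
P' = Q + AᵀP(A−BK) = [60.1705 51.8295; 51.8295 58.1705]
tr(P') = 118.3409

-1.2273 1.2273


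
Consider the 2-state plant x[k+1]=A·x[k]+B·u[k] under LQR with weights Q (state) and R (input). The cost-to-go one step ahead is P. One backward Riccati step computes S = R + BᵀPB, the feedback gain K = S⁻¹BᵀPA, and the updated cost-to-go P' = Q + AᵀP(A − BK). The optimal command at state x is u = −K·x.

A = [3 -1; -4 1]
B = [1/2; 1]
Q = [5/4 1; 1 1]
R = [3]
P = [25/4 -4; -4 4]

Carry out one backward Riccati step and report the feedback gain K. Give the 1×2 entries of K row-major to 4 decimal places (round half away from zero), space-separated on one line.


-2.3288 0.6301

BᵀP = [-0.8750 2.0000]
S = R + BᵀPB = [3] + [1.5625] = [4.5625]
BᵀPA = [-10.6250 2.8750]
K = S⁻¹·BᵀPA = [-2.3288 0.6301]
A−BK = [4.1644 -1.3151; -1.6712 0.3699]
AᵀP(A−BK) = [191.5068 -56.0548; -56.0548 16.4384]
P' = Q + AᵀP(A−BK) = [192.7568 -55.0548; -55.0548 17.4384]
tr(P') = 210.1952


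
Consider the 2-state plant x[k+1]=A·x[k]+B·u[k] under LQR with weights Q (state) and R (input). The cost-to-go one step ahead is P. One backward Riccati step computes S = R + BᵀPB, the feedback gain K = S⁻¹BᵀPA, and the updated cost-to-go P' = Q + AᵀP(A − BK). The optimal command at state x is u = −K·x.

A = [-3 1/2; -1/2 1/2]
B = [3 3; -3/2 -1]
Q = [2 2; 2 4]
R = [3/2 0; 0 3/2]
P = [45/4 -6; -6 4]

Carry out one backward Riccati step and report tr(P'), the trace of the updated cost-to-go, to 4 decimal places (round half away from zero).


BᵀP = [42.7500 -24.0000; 39.7500 -22.0000]
S = R + BᵀPB = [3/2 0; 0 3/2] + [164.2500 152.2500; 152.2500 141.2500] = [165.7500 152.2500; 152.2500 142.7500]
BᵀPA = [-116.2500 9.3750; -108.2500 8.8750]
K = S⁻¹·BᵀPA = [-0.2363 -0.0269; -0.5062 0.0909]
A−BK = [-0.7722 0.3081; -1.3608 0.5505]
AᵀP(A−BK) = [1.9739 -0.6663; -0.6663 0.2583]
P' = Q + AᵀP(A−BK) = [3.9739 1.3337; 1.3337 4.2583]
tr(P') = 8.2322

8.2322


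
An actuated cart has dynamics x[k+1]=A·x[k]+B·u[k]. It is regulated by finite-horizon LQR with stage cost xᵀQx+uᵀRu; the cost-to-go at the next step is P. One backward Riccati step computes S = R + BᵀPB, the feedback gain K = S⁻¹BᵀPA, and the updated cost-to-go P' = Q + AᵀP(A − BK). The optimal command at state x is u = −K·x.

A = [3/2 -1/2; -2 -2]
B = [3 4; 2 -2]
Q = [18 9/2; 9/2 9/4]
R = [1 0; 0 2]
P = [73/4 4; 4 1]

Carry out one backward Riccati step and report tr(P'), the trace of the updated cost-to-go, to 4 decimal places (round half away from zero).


BᵀP = [62.7500 14.0000; 65.0000 14.0000]
S = R + BᵀPB = [1 0; 0 2] + [216.2500 223.0000; 223.0000 232.0000] = [217.2500 223.0000; 223.0000 234.0000]
BᵀPA = [66.1250 -59.3750; 69.5000 -60.5000]
K = S⁻¹·BᵀPA = [-0.0228 -0.3632; 0.3187 0.0876]
A−BK = [0.2935 0.2393; -1.3169 -1.0984]
AᵀP(A−BK) = [0.4179 0.2423; 0.2423 0.2960]
P' = Q + AᵀP(A−BK) = [18.4179 4.7423; 4.7423 2.5460]
tr(P') = 20.9640

20.9640


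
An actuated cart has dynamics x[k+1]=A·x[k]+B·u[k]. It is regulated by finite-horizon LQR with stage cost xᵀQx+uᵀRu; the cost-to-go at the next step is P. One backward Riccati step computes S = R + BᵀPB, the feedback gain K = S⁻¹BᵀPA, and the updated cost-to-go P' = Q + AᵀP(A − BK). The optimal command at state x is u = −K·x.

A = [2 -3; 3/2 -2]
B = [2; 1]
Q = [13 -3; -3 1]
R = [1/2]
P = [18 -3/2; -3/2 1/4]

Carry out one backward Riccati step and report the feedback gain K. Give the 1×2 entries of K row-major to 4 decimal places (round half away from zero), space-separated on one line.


0.9719 -1.4682

BᵀP = [34.5000 -2.7500]
S = R + BᵀPB = [1/2] + [66.2500] = [66.7500]
BᵀPA = [64.8750 -98.0000]
K = S⁻¹·BᵀPA = [0.9719 -1.4682]
A−BK = [0.0562 -0.0637; 0.5281 -0.5318]
AᵀP(A−BK) = [0.5098 -0.7528; -0.7528 1.1199]
P' = Q + AᵀP(A−BK) = [13.5098 -3.7528; -3.7528 2.1199]
tr(P') = 15.6297


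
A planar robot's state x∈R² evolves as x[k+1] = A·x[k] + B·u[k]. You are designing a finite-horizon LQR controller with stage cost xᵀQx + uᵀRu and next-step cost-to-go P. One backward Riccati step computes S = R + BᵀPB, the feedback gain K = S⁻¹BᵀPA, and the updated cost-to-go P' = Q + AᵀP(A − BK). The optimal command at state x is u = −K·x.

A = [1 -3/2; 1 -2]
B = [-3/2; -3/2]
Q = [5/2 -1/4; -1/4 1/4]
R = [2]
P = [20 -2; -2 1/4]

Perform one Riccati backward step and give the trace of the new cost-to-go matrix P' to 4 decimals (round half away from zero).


5.3707

BᵀP = [-27.0000 2.6250]
S = R + BᵀPB = [2] + [36.5625] = [38.5625]
BᵀPA = [-24.3750 35.2500]
K = S⁻¹·BᵀPA = [-0.6321 0.9141]
A−BK = [0.0519 -0.1288; 0.0519 -0.6288]
AᵀP(A−BK) = [0.8428 -1.2188; -1.2188 1.7780]
P' = Q + AᵀP(A−BK) = [3.3428 -1.4688; -1.4688 2.0280]
tr(P') = 5.3707


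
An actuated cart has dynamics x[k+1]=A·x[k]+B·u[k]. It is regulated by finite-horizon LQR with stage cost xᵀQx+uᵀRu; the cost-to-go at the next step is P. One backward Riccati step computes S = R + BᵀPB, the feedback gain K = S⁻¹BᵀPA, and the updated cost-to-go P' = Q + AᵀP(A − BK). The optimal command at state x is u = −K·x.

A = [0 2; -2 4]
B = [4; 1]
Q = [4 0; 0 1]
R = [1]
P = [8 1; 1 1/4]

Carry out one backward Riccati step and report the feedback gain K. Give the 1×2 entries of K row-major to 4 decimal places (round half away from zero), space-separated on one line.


BᵀP = [33.0000 4.2500]
S = R + BᵀPB = [1] + [136.2500] = [137.2500]
BᵀPA = [-8.5000 83.0000]
K = S⁻¹·BᵀPA = [-0.0619 0.6047]
A−BK = [0.2477 -0.4189; -1.9381 3.3953]
AᵀP(A−BK) = [0.4736 -0.8597; -0.8597 1.8069]
P' = Q + AᵀP(A−BK) = [4.4736 -0.8597; -0.8597 2.8069]
tr(P') = 7.2805

-0.0619 0.6047


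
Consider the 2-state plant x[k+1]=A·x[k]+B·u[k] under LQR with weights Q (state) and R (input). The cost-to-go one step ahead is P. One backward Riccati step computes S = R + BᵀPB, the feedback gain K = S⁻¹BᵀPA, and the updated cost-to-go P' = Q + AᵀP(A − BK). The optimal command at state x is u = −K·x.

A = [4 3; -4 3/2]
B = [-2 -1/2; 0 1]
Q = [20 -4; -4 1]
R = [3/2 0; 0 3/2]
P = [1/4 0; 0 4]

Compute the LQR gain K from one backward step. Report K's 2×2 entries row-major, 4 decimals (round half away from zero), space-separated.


-0.5056 -0.7043 -2.9436 1.0429

BᵀP = [-0.5000 0.0000; -0.1250 4.0000]
S = R + BᵀPB = [3/2 0; 0 3/2] + [1.0000 0.2500; 0.2500 4.0625] = [2.5000 0.2500; 0.2500 5.5625]
BᵀPA = [-2.0000 -1.5000; -16.5000 5.6250]
K = S⁻¹·BᵀPA = [-0.5056 -0.7043; -2.9436 1.0429]
A−BK = [1.5169 2.1129; -1.0564 0.4571]
AᵀP(A−BK) = [18.4199 -5.2009; -5.2009 4.3273]
P' = Q + AᵀP(A−BK) = [38.4199 -9.2009; -9.2009 5.3273]
tr(P') = 43.7472


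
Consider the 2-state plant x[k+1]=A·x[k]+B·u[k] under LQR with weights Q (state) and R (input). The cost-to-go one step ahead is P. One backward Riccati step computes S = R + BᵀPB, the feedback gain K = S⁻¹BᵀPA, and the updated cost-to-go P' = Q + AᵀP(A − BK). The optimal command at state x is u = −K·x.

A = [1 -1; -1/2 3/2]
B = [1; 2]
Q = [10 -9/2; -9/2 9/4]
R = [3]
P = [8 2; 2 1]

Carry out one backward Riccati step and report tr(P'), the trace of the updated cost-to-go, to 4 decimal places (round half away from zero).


BᵀP = [12.0000 4.0000]
S = R + BᵀPB = [3] + [20.0000] = [23.0000]
BᵀPA = [10.0000 -6.0000]
K = S⁻¹·BᵀPA = [0.4348 -0.2609]
A−BK = [0.5652 -0.7391; -1.3696 2.0217]
AᵀP(A−BK) = [1.9022 -2.1413; -2.1413 2.6848]
P' = Q + AᵀP(A−BK) = [11.9022 -6.6413; -6.6413 4.9348]
tr(P') = 16.8370

16.8370


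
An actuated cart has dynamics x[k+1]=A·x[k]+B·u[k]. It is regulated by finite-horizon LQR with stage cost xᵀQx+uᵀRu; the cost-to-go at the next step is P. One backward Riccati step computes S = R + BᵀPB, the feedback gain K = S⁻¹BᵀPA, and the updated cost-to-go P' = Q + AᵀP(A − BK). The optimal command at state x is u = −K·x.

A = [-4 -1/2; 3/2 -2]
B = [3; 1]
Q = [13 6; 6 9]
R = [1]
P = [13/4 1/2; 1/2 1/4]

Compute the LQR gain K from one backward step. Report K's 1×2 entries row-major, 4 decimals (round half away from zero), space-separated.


BᵀP = [10.2500 1.7500]
S = R + BᵀPB = [1] + [32.5000] = [33.5000]
BᵀPA = [-38.3750 -8.6250]
K = S⁻¹·BᵀPA = [-1.1455 -0.2575]
A−BK = [-0.5634 0.2724; 2.6455 -1.7425]
AᵀP(A−BK) = [2.6031 -0.5051; -0.5051 0.5919]
P' = Q + AᵀP(A−BK) = [15.6031 5.4949; 5.4949 9.5919]
tr(P') = 25.1950

-1.1455 -0.2575
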